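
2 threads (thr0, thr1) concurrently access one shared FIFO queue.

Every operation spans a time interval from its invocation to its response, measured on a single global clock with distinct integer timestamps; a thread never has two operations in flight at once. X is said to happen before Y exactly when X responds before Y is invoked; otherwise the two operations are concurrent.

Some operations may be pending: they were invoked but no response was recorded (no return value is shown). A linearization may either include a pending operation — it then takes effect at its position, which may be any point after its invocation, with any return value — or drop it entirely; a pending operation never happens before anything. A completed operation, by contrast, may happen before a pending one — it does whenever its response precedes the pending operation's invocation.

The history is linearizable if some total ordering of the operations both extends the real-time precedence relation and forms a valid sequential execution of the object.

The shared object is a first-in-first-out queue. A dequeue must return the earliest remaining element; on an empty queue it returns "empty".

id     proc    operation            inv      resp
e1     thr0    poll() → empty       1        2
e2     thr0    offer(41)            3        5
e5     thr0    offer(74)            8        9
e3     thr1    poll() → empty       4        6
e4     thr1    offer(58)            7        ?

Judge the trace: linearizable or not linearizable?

linearizable

one valid linearization: e1, e3, e2, e4, e5
after step 1 (e1 poll() → empty): queue <>
after step 2 (e3 poll() → empty): queue <>
after step 3 (e2 offer(41)): queue <41>
after step 4 (e4 offer(58) (pending, included)): queue <41,58>
after step 5 (e5 offer(74)): queue <41,58,74>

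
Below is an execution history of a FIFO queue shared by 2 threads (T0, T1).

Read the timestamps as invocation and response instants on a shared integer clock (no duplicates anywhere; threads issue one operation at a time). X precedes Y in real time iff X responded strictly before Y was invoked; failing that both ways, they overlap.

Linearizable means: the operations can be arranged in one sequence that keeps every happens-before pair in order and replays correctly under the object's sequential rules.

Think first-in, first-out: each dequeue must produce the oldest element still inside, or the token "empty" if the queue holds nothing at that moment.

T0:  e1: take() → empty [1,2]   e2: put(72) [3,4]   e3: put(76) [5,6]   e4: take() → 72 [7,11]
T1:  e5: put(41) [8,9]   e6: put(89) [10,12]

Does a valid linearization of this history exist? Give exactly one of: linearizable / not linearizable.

a witness: e1, e2, e3, e4, e5, e6
step 1: e1 take() → empty — queue <>
step 2: e2 put(72) — queue <72>
step 3: e3 put(76) — queue <72,76>
step 4: e4 take() → 72 — queue <76>
step 5: e5 put(41) — queue <76,41>
step 6: e6 put(89) — queue <76,41,89>

linearizable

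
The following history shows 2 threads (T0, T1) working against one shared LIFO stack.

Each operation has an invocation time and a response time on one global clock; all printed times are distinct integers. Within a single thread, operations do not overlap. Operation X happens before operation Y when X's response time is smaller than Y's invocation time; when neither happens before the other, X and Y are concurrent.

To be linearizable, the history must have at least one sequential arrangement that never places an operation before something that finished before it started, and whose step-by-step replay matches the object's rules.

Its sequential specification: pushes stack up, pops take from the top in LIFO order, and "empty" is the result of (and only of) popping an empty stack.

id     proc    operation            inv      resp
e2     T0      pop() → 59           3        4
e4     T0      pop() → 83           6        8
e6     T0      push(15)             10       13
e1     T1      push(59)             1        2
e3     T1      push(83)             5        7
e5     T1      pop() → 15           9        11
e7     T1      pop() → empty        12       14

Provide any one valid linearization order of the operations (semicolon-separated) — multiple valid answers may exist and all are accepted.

e1; e2; e3; e4; e6; e5; e7

after step 1 (e1 push(59)): stack <59>
after step 2 (e2 pop() → 59): stack <>
after step 3 (e3 push(83)): stack <83>
after step 4 (e4 pop() → 83): stack <>
after step 5 (e6 push(15)): stack <15>
after step 6 (e5 pop() → 15): stack <>
after step 7 (e7 pop() → empty): stack <>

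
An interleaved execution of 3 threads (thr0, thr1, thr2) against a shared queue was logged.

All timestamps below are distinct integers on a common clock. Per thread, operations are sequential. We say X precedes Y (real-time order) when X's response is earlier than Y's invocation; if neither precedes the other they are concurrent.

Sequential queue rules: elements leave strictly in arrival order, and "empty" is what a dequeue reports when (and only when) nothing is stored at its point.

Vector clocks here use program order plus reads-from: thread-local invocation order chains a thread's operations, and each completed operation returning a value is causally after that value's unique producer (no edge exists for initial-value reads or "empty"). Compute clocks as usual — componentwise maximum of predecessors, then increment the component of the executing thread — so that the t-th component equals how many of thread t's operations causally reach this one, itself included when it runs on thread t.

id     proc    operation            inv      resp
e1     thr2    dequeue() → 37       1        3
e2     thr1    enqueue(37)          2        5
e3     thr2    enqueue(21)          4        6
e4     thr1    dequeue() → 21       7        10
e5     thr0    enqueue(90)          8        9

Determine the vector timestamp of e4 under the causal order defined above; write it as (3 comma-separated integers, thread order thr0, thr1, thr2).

(0, 2, 2)

e2, invoked 2, has no incoming edges; only thr1's bump applies → (0, 1, 0)
e5, invoked 8, has no incoming edges; only thr0's bump applies → (1, 0, 0)
from VC(e2)=(0, 1, 0), e1 (invoked 1) maxes components and bumps thr2 → (0, 1, 1)
from VC(e1)=(0, 1, 1), e3 (invoked 4) maxes components and bumps thr2 → (0, 1, 2)
from VC(e2)=(0, 1, 0), VC(e3)=(0, 1, 2), e4 (invoked 7) maxes components and bumps thr1 → (0, 2, 2)
target: VC(e4) = (0, 2, 2)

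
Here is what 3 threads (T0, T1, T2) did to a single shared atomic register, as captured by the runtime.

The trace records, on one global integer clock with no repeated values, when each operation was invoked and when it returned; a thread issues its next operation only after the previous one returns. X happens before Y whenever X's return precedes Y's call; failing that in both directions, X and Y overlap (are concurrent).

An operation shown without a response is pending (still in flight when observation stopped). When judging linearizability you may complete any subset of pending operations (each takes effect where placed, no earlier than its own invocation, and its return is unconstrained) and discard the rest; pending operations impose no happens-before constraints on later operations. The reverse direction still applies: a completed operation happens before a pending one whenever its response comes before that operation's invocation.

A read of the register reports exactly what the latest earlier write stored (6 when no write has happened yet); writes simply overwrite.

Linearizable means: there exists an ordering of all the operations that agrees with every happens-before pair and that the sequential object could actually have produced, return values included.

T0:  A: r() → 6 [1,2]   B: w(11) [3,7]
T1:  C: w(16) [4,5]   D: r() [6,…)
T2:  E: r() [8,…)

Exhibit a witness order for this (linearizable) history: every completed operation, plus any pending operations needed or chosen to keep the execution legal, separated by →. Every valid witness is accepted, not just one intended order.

after step 1 (A r() → 6): value 6
after step 2 (B w(11)): value 11
after step 3 (C w(16)): value 16

A → B → C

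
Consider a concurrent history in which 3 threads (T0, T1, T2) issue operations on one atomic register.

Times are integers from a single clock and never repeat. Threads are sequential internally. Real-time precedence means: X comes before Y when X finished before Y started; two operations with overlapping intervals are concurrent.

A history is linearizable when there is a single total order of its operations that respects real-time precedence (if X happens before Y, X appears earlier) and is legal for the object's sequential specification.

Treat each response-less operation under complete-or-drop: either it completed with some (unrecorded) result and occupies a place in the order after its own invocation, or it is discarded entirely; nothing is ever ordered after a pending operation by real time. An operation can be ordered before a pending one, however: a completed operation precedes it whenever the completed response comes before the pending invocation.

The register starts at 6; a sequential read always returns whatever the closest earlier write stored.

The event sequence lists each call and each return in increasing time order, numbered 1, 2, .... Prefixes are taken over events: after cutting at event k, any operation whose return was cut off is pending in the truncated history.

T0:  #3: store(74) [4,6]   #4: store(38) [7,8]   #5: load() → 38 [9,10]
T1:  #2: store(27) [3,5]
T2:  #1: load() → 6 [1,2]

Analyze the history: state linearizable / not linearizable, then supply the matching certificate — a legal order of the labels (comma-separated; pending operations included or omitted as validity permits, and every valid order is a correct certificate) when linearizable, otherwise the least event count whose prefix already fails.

after step 1 (#1 load() → 6): value 6
after step 2 (#2 store(27)): value 27
after step 3 (#3 store(74)): value 74
after step 4 (#4 store(38)): value 38
after step 5 (#5 load() → 38): value 38

linearizable — witness: #1, #2, #3, #4, #5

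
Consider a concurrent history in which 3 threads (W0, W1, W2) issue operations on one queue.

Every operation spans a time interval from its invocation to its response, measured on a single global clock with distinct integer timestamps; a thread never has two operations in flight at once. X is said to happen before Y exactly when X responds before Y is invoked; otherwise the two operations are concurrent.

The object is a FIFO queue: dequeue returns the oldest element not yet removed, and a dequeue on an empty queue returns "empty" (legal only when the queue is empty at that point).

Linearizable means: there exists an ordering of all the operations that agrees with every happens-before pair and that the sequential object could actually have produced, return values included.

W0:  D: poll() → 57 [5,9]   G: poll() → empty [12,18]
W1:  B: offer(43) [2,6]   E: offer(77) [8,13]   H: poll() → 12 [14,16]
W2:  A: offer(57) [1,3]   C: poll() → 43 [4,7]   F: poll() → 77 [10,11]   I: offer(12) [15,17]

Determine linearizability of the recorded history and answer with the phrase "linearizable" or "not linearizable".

linearizable

one valid linearization: A, B, D, C, E, F, G, I, H
after step 1 (A offer(57)): queue <57>
after step 2 (B offer(43)): queue <57,43>
after step 3 (D poll() → 57): queue <43>
after step 4 (C poll() → 43): queue <>
after step 5 (E offer(77)): queue <77>
after step 6 (F poll() → 77): queue <>
after step 7 (G poll() → empty): queue <>
after step 8 (I offer(12)): queue <12>
after step 9 (H poll() → 12): queue <>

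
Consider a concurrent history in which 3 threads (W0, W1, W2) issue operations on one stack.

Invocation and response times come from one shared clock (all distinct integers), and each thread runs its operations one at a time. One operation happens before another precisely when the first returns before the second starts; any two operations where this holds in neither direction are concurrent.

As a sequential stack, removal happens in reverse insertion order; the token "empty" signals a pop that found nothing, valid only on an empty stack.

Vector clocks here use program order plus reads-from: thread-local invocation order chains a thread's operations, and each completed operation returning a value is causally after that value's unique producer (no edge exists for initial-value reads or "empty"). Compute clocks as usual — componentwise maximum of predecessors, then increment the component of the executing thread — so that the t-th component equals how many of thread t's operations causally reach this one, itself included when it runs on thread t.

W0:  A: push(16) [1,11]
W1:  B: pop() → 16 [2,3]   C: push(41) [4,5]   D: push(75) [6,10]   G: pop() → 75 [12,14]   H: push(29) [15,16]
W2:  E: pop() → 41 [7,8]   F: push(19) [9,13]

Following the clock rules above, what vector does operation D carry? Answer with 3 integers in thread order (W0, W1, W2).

(1, 3, 0)

no predecessors for A (invoked 1): W0 increments from zero → (1, 0, 0)
merge at B (invoked 2): VC(A)=(1, 0, 0), own-thread bump on W1 → (1, 1, 0)
merge at C (invoked 4): VC(B)=(1, 1, 0), own-thread bump on W1 → (1, 2, 0)
merge at E (invoked 7): VC(C)=(1, 2, 0), own-thread bump on W2 → (1, 2, 1)
merge at D (invoked 6): VC(C)=(1, 2, 0), own-thread bump on W1 → (1, 3, 0)
merge at F (invoked 9): VC(E)=(1, 2, 1), own-thread bump on W2 → (1, 2, 2)
merge at G (invoked 12): VC(D)=(1, 3, 0), own-thread bump on W1 → (1, 4, 0)
merge at H (invoked 15): VC(G)=(1, 4, 0), own-thread bump on W1 → (1, 5, 0)
target: VC(D) = (1, 3, 0)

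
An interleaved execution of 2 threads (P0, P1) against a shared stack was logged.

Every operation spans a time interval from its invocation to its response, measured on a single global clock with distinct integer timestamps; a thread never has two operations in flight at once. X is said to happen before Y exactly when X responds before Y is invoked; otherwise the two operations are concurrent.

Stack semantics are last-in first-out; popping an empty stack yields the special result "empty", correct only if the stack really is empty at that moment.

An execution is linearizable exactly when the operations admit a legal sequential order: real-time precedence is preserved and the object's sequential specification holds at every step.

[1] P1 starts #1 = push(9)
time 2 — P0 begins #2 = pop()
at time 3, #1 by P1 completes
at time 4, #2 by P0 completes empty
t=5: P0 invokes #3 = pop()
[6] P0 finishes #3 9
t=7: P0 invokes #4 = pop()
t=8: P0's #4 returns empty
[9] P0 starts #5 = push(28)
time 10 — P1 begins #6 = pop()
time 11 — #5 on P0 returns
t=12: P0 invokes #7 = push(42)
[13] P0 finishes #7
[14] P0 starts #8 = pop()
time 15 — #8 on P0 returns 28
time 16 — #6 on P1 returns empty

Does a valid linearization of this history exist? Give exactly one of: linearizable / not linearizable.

not linearizable

already the first 16 events (up to #6's response at time 16) admit no linearization; the first 15 still do
8 orders of the 8 completed stack ops respect real time; none is legal
e.g. #1, #2, #3, #4, #5, #6, #7, #8: illegal at step 2, since #2 pop() → empty cannot apply there
e.g. #1, #2, #3, #4, #5, #7, #6, #8: illegal at step 2, since #2 pop() → empty cannot apply there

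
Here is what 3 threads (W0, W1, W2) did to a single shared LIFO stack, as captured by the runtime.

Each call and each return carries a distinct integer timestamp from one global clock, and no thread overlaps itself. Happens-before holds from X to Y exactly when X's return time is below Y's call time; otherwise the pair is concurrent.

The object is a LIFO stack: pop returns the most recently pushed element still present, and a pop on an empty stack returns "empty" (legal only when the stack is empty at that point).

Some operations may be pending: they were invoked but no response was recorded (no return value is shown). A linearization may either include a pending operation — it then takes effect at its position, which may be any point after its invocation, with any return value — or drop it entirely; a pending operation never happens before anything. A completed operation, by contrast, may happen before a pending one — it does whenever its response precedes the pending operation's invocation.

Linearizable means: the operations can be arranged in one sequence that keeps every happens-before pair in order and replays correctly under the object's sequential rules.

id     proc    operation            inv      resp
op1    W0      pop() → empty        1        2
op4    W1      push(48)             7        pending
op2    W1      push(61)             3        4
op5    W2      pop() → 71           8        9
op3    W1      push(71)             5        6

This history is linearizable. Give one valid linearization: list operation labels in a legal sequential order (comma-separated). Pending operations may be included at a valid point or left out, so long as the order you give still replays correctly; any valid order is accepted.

1. op1 pop() → empty, leaving stack <>
2. op2 push(61), leaving stack <61>
3. op3 push(71), leaving stack <61,71>
4. op5 pop() → 71, leaving stack <61>

op1, op2, op3, op5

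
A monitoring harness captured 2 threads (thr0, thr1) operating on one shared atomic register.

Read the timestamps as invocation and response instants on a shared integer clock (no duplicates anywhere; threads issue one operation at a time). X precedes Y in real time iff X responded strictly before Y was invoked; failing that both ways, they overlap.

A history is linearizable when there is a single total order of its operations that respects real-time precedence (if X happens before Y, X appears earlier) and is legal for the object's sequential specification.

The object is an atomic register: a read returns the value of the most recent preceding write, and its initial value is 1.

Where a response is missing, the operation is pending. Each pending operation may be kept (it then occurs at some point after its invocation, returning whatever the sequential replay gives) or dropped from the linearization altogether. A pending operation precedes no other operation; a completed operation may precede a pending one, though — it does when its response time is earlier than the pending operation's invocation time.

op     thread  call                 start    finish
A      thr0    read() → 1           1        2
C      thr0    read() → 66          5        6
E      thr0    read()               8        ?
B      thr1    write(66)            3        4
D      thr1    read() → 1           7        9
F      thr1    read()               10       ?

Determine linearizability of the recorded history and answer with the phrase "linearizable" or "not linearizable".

through event 8 a valid linearization exists; event 9 (D responding at time 9) ends that
the completed operations (4 total) allow one real-time order; the atomic register replay rejects it
every completion of the 1 pending operation (E) was checked; none linearizes
e.g. A, B, C, D (pending dropped): illegal at step 4, since D read() → 1 cannot apply there

not linearizable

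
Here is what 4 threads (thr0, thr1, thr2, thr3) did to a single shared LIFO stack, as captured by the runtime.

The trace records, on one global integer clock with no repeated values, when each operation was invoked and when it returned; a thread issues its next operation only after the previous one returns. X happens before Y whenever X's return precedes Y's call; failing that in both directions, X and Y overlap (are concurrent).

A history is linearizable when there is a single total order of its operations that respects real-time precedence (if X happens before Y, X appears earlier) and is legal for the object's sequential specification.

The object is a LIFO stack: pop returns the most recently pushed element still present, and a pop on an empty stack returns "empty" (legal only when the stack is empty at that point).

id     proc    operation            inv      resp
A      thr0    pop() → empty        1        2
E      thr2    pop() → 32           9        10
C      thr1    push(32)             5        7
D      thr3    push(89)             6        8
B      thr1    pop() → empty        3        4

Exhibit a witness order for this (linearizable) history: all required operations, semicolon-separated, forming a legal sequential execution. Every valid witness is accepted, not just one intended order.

A; B; D; C; E

1. A pop() → empty, leaving stack <>
2. B pop() → empty, leaving stack <>
3. D push(89), leaving stack <89>
4. C push(32), leaving stack <89,32>
5. E pop() → 32, leaving stack <89>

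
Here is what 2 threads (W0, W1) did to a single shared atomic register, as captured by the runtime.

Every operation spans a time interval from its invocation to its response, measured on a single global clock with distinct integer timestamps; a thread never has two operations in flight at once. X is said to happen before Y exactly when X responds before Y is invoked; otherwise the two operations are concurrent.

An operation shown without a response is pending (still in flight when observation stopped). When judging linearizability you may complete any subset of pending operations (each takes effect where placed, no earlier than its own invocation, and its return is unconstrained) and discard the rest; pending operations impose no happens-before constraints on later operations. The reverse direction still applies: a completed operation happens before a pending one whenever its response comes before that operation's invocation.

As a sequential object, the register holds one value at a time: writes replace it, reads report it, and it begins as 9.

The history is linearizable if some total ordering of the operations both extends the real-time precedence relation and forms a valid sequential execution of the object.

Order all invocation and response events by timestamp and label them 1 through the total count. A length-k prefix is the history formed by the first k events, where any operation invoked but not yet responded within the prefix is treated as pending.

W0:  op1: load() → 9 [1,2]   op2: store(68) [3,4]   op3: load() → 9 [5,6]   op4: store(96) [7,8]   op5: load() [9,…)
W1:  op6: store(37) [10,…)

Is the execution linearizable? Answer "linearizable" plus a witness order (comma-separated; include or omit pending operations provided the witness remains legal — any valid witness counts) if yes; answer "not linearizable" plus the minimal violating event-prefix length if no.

not linearizable — minimal violating prefix: 6 events

cut after 5 events: linearizable; cut after 6 events (op3 responds, time 6): not linearizable
one real-time candidate order over the 3 completed operations — the atomic register replay rejects it
one such order, op1, op2, op3, breaks at step 3 where op3 load() → 9 is illegal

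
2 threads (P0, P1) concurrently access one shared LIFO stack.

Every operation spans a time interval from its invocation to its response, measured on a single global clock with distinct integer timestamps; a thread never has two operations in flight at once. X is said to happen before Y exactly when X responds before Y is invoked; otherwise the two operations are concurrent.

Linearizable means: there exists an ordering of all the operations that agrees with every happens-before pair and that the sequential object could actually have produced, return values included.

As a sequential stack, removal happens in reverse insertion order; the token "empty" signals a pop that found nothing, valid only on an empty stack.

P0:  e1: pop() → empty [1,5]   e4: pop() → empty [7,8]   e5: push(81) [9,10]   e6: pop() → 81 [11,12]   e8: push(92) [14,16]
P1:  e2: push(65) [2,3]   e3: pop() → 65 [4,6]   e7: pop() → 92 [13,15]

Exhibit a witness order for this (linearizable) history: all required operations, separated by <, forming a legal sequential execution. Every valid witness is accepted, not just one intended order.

1. e1 pop() → empty, leaving stack <>
2. e2 push(65), leaving stack <65>
3. e3 pop() → 65, leaving stack <>
4. e4 pop() → empty, leaving stack <>
5. e5 push(81), leaving stack <81>
6. e6 pop() → 81, leaving stack <>
7. e8 push(92), leaving stack <92>
8. e7 pop() → 92, leaving stack <>

e1 < e2 < e3 < e4 < e5 < e6 < e8 < e7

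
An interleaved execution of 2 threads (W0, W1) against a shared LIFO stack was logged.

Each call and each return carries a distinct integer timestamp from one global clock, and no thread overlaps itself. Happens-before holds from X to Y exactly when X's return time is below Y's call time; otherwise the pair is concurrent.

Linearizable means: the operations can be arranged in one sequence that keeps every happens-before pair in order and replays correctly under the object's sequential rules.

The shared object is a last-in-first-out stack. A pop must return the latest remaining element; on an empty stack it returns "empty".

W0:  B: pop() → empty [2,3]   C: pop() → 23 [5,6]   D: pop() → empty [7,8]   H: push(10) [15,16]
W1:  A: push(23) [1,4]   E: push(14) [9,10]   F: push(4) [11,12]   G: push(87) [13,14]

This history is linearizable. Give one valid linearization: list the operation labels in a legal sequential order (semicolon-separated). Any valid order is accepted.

after step 1 (B pop() → empty): stack <>
after step 2 (A push(23)): stack <23>
after step 3 (C pop() → 23): stack <>
after step 4 (D pop() → empty): stack <>
after step 5 (E push(14)): stack <14>
after step 6 (F push(4)): stack <14,4>
after step 7 (G push(87)): stack <14,4,87>
after step 8 (H push(10)): stack <14,4,87,10>

B; A; C; D; E; F; G; H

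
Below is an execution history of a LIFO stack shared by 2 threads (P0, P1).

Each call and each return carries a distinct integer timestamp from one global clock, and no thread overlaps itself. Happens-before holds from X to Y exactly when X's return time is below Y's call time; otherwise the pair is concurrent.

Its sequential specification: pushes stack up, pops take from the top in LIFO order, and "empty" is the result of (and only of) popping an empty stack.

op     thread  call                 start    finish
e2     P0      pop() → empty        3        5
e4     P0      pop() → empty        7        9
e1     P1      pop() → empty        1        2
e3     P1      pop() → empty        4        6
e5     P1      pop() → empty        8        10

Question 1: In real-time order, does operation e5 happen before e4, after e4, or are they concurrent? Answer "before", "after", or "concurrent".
Answer: concurrent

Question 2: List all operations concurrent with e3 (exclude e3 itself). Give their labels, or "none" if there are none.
Answer: e2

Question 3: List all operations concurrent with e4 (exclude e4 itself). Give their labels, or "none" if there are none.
Answer: e5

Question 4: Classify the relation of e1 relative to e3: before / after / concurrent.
Answer: before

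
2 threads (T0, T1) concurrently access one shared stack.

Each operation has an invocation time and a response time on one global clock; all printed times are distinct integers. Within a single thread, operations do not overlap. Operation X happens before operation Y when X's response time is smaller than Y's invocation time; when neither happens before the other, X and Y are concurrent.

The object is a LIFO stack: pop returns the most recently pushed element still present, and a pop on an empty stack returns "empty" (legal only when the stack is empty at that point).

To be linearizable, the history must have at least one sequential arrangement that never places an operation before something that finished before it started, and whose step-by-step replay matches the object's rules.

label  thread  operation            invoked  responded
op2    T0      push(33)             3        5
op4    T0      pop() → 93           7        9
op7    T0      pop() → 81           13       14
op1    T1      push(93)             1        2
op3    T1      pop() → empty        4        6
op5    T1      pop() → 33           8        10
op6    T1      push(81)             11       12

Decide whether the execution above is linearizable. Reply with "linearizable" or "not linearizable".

not linearizable

through event 5 a valid linearization exists; event 6 (op3 responding at time 6) ends that
all 2 real-time-respecting orders fail — 3 completed stack operations, no legal replay
sample order op1, op2, op3 stalls at step 3 — op3 pop() → empty has no legal effect
sample order op1, op3, op2 stalls at step 2 — op3 pop() → empty has no legal effect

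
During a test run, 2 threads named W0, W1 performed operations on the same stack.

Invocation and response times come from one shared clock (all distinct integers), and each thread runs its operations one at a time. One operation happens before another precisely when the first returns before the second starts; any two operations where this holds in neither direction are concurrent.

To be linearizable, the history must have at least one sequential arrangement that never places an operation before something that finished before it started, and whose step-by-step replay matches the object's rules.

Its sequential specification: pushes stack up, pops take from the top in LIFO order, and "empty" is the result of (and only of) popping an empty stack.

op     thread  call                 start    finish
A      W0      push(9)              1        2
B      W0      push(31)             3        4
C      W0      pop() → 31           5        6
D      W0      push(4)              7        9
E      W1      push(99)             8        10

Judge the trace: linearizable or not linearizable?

linearizable

a witness: A, B, C, D, E
1. A push(9), leaving stack <9>
2. B push(31), leaving stack <9,31>
3. C pop() → 31, leaving stack <9>
4. D push(4), leaving stack <9,4>
5. E push(99), leaving stack <9,4,99>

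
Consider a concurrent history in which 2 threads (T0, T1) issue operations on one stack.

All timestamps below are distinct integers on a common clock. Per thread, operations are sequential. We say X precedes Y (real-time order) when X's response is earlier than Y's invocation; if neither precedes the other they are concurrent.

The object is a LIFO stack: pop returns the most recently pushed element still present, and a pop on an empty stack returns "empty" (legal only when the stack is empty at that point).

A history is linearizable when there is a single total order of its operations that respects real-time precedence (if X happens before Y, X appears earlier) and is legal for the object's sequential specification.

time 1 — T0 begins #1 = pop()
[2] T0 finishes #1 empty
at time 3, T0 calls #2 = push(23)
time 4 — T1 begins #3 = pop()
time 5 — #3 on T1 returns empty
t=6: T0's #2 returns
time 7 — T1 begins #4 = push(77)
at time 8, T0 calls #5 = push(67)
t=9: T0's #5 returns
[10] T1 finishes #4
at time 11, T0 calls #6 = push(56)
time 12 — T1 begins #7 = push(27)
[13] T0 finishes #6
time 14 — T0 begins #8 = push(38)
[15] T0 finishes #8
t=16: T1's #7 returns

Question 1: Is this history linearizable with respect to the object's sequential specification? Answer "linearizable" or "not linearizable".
a witness: #1, #3, #2, #4, #5, #6, #7, #8
1. #1 pop() → empty, leaving stack <>
2. #3 pop() → empty, leaving stack <>
3. #2 push(23), leaving stack <23>
4. #4 push(77), leaving stack <23,77>
5. #5 push(67), leaving stack <23,77,67>
6. #6 push(56), leaving stack <23,77,67,56>
7. #7 push(27), leaving stack <23,77,67,56,27>
8. #8 push(38), leaving stack <23,77,67,56,27,38>

linearizable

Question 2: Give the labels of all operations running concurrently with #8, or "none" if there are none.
#8 spans [14,15]: anything still running between times 14 and 15 counts as concurrent
#1 [1,2]: before
#2 [3,6]: before
#3 [4,5]: before
#4 [7,10]: before
#5 [8,9]: before
#6 [11,13]: before
#7 [12,16]: concurrent

#7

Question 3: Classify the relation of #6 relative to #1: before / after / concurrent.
#6 spans [11,13], #1 spans [1,2]
resp(#1)=2 < inv(#6)=11

after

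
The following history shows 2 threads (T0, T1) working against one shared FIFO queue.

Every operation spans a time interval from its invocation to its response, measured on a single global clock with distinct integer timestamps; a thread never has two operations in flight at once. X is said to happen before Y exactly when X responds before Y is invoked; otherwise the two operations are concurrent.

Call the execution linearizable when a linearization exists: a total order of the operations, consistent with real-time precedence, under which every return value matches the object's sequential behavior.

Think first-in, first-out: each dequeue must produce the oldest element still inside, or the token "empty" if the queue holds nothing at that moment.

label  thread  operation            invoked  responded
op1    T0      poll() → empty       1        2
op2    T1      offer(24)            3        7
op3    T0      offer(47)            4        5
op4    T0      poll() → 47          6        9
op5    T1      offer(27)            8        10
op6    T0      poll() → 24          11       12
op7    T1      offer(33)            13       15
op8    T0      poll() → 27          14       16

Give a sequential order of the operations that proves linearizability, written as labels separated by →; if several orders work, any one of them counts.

op1 → op3 → op2 → op4 → op5 → op6 → op7 → op8

after step 1 (op1 poll() → empty): queue <>
after step 2 (op3 offer(47)): queue <47>
after step 3 (op2 offer(24)): queue <47,24>
after step 4 (op4 poll() → 47): queue <24>
after step 5 (op5 offer(27)): queue <24,27>
after step 6 (op6 poll() → 24): queue <27>
after step 7 (op7 offer(33)): queue <27,33>
after step 8 (op8 poll() → 27): queue <33>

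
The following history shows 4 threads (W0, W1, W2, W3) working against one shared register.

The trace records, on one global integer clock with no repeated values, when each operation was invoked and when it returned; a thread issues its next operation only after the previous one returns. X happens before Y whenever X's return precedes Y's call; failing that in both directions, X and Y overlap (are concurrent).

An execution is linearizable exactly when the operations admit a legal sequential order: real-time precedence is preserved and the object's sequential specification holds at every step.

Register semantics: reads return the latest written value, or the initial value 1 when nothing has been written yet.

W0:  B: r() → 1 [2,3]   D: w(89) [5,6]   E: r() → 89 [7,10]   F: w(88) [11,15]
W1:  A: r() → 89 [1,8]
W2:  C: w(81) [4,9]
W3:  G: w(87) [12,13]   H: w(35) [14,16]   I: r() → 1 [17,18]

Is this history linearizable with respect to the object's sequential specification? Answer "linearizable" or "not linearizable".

not linearizable

cut after 17 events: linearizable; cut after 18 events (I responds, time 18): not linearizable
the 9 completed operations admit 45 real-time orders; each fails the register replay
e.g. A, B, C, D, E, F, G, H, I: illegal at step 1, since A r() → 89 cannot apply there
e.g. A, B, C, D, E, G, F, H, I: illegal at step 1, since A r() → 89 cannot apply there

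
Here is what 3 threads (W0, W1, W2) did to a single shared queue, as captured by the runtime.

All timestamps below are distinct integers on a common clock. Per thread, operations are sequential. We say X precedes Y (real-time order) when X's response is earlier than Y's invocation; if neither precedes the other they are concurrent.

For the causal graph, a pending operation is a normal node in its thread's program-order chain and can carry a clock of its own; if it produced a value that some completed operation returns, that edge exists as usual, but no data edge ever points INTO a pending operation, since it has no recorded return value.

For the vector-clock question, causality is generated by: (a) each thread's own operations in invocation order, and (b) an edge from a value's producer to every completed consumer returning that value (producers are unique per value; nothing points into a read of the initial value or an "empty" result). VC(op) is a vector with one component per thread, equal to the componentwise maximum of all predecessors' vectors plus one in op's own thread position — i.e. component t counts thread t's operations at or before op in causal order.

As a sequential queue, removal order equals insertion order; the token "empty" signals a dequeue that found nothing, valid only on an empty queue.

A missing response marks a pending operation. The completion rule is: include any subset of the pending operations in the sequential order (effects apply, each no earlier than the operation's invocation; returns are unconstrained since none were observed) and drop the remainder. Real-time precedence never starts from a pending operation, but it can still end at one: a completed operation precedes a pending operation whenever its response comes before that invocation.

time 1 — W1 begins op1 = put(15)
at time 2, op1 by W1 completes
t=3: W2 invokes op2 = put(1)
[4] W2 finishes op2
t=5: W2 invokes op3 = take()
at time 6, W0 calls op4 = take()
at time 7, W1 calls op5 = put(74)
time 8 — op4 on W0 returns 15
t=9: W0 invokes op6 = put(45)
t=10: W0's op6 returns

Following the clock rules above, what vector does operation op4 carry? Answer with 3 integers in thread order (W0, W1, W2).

root op op2, invoked 3: fresh clock plus W2's own tick → (0, 0, 1)
root op op1, invoked 1: fresh clock plus W1's own tick → (0, 1, 0)
VC(op3, invoked at 5): max of VC(op2)=(0, 0, 1), then +1 on thread W2 → (0, 0, 2)
VC(op5, invoked at 7): max of VC(op1)=(0, 1, 0), then +1 on thread W1 → (0, 2, 0)
VC(op4, invoked at 6): max of VC(op1)=(0, 1, 0), then +1 on thread W0 → (1, 1, 0)
VC(op6, invoked at 9): max of VC(op4)=(1, 1, 0), then +1 on thread W0 → (2, 1, 0)
target: VC(op4) = (1, 1, 0)

(1, 1, 0)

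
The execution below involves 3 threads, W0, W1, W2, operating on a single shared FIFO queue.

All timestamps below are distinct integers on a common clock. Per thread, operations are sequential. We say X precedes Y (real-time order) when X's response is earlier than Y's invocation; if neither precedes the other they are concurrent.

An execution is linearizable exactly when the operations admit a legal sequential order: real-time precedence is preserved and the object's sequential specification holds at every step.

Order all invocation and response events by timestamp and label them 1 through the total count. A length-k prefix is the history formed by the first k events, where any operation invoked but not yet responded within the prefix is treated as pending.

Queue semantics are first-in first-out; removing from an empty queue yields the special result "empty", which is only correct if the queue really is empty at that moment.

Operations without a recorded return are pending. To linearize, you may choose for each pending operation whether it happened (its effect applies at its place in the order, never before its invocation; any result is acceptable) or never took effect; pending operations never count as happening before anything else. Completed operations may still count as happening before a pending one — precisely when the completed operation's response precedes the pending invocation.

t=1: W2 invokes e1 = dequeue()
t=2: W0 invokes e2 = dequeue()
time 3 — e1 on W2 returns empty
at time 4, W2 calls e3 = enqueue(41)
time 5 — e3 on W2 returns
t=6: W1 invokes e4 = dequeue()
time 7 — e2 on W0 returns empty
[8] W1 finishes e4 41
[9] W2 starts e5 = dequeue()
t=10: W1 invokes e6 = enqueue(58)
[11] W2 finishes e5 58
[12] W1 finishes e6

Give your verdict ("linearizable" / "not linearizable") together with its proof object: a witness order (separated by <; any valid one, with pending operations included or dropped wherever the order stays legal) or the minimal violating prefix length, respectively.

linearizable — witness: e1 < e2 < e3 < e4 < e6 < e5

step 1: e1 dequeue() → empty — queue <>
step 2: e2 dequeue() → empty — queue <>
step 3: e3 enqueue(41) — queue <41>
step 4: e4 dequeue() → 41 — queue <>
step 5: e6 enqueue(58) — queue <58>
step 6: e5 dequeue() → 58 — queue <>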